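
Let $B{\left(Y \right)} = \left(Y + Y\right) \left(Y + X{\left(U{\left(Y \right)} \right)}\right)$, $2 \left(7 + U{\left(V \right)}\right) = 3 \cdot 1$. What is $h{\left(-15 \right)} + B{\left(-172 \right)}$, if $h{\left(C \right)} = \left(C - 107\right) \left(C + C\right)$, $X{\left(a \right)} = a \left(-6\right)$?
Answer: $51476$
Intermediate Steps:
$U{\left(V \right)} = - \frac{11}{2}$ ($U{\left(V \right)} = -7 + \frac{3 \cdot 1}{2} = -7 + \frac{1}{2} \cdot 3 = -7 + \frac{3}{2} = - \frac{11}{2}$)
$X{\left(a \right)} = - 6 a$
$B{\left(Y \right)} = 2 Y \left(33 + Y\right)$ ($B{\left(Y \right)} = \left(Y + Y\right) \left(Y - -33\right) = 2 Y \left(Y + 33\right) = 2 Y \left(33 + Y\right)$)
$h{\left(C \right)} = 2 C \left(-107 + C\right)$ ($h{\left(C \right)} = \left(-107 + C\right) 2 C = 2 C \left(-107 + C\right)$)
$h{\left(-15 \right)} + B{\left(-172 \right)} = 2 \left(-15\right) \left(-107 - 15\right) + 2 \left(-172\right) \left(33 - 172\right) = 2 \left(-15\right) \left(-122\right) + 2 \left(-172\right) \left(-139\right) = 3660 + 47816 = 51476$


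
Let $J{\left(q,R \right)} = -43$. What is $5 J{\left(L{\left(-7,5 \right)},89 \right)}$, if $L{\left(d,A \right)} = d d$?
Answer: $-215$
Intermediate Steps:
$L{\left(d,A \right)} = d^{2}$
$5 J{\left(L{\left(-7,5 \right)},89 \right)} = 5 \left(-43\right) = -215$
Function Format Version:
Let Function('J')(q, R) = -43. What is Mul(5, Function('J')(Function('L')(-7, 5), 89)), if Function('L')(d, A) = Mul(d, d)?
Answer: -215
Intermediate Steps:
Function('L')(d, A) = Pow(d, 2)
Mul(5, Function('J')(Function('L')(-7, 5), 89)) = Mul(5, -43) = -215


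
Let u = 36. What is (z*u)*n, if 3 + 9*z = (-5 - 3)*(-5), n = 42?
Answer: 6216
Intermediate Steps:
z = 37/9 (z = -1/3 + ((-5 - 3)*(-5))/9 = -1/3 + (-8*(-5))/9 = -1/3 + (1/9)*40 = -1/3 + 40/9 = 37/9 ≈ 4.1111)
(z*u)*n = ((37/9)*36)*42 = 148*42 = 6216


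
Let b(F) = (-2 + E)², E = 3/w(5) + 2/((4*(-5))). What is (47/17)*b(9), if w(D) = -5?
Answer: 34263/1700 ≈ 20.155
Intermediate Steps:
E = -7/10 (E = 3/(-5) + 2/((4*(-5))) = 3*(-⅕) + 2/(-20) = -⅗ + 2*(-1/20) = -⅗ - ⅒ = -7/10 ≈ -0.70000)
b(F) = 729/100 (b(F) = (-2 - 7/10)² = (-27/10)² = 729/100)
(47/17)*b(9) = (47/17)*(729/100) = 34263/1700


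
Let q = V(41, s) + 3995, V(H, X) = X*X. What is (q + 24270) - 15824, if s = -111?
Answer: 24762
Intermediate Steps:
V(H, X) = X²
q = 16316 (q = (-111)² + 3995 = 12321 + 3995 = 16316)
(q + 24270) - 15824 = (16316 + 24270) - 15824 = 40586 - 15824 = 24762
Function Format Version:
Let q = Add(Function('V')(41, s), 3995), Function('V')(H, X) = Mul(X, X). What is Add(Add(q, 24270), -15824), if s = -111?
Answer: 24762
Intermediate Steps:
Function('V')(H, X) = Pow(X, 2)
q = 16316 (q = Add(Pow(-111, 2), 3995) = Add(12321, 3995) = 16316)
Add(Add(q, 24270), -15824) = Add(Add(16316, 24270), -15824) = Add(40586, -15824) = 24762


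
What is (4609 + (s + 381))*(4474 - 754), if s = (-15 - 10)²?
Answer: 20887800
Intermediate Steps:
s = 625 (s = (-25)² = 625)
(4609 + (s + 381))*(4474 - 754) = (4609 + (625 + 381))*(4474 - 754) = (4609 + 1006)*3720 = 5615*3720 = 20887800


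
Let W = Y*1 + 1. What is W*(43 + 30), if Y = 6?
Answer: 511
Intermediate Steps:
W = 7 (W = 6*1 + 1 = 6 + 1 = 7)
W*(43 + 30) = 7*(43 + 30) = 7*73 = 511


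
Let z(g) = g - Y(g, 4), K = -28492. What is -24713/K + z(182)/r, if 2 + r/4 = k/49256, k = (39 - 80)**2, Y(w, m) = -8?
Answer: -64268608217/2758908852 ≈ -23.295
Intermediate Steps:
k = 1681 (k = (-41)**2 = 1681)
z(g) = 8 + g (z(g) = g - 1*(-8) = g + 8 = 8 + g)
r = -96831/12314 (r = -8 + 4*(1681/49256) = -8 + 1681/12314 = -96831/12314 ≈ -7.8635)
-24713/K + z(182)/r = -24713/(-28492) + (8 + 182)/(-96831/12314) = -24713*(-1/28492) + 190*(-12314/96831) = 24713/28492 - 2339660/96831 = -64268608217/2758908852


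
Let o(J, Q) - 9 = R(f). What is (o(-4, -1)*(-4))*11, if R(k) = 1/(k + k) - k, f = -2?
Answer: -473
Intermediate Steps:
R(k) = 1/(2*k) - k
o(J, Q) = 43/4 (o(J, Q) = 9 + ((½)/(-2) - 1*(-2)) = 9 + ((½)*(-½) + 2) = 9 + (-¼ + 2) = 9 + 7/4 = 43/4)
(o(-4, -1)*(-4))*11 = ((43/4)*(-4))*11 = -43*11 = -473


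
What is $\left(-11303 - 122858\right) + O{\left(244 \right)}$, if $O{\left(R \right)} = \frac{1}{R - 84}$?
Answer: $- \frac{21465759}{160} \approx -1.3416 \cdot 10^{5}$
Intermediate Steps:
$O{\left(R \right)} = \frac{1}{-84 + R}$
$\left(-11303 - 122858\right) + O{\left(244 \right)} = \left(-11303 - 122858\right) + \frac{1}{-84 + 244} = -134161 + \frac{1}{160} = - \frac{21465759}{160}$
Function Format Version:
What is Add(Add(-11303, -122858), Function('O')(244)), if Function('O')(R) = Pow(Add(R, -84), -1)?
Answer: Rational(-21465759, 160) ≈ -1.3416e+5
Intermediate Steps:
Function('O')(R) = Pow(Add(-84, R), -1)
Add(Add(-11303, -122858), Function('O')(244)) = Add(Add(-11303, -122858), Pow(Add(-84, 244), -1)) = Add(-134161, Pow(160, -1)) = Add(-134161, Rational(1, 160)) = Rational(-21465759, 160)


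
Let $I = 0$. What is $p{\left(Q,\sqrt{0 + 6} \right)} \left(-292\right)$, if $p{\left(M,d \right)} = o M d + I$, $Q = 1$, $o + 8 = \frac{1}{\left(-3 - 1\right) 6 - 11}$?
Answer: $\frac{82052 \sqrt{6}}{35} \approx 5742.4$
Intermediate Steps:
$o = - \frac{281}{35}$ ($o = -8 + \frac{1}{\left(-3 - 1\right) 6 - 11} = -8 + \frac{1}{\left(-4\right) 6 - 11} = -8 + \frac{1}{-24 - 11} = -8 + \frac{1}{-35} = -8 - \frac{1}{35} = - \frac{281}{35} \approx -8.0286$)
$p{\left(M,d \right)} = - \frac{281 M d}{35}$ ($p{\left(M,d \right)} = - \frac{281 M}{35} d + 0 = - \frac{281 M d}{35} + 0 = - \frac{281 M d}{35}$)
$p{\left(Q,\sqrt{0 + 6} \right)} \left(-292\right) = \left(- \frac{281}{35}\right) 1 \sqrt{0 + 6} \left(-292\right) = \left(- \frac{281}{35}\right) 1 \sqrt{6} \left(-292\right) = - \frac{281 \sqrt{6}}{35} \left(-292\right) = \frac{82052 \sqrt{6}}{35}$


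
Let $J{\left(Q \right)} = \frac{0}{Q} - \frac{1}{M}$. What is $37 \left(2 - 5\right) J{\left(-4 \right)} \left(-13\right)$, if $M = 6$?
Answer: $- \frac{481}{2} \approx -240.5$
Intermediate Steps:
$J{\left(Q \right)} = - \frac{1}{6}$ ($J{\left(Q \right)} = \frac{0}{Q} - \frac{1}{6} = 0 - \frac{1}{6} = - \frac{1}{6}$)
$37 \left(2 - 5\right) J{\left(-4 \right)} \left(-13\right) = 37 \left(2 - 5\right) \left(- \frac{1}{6}\right) \left(-13\right) = 37 \left(\left(-3\right) \left(- \frac{1}{6}\right)\right) \left(-13\right) = 37 \cdot \frac{1}{2} \left(-13\right) = \frac{37}{2} \left(-13\right) = - \frac{481}{2}$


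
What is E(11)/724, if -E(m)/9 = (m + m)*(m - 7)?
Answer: -198/181 ≈ -1.0939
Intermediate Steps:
E(m) = -18*m*(-7 + m) (E(m) = -9*(m + m)*(m - 7) = -9*2*m*(-7 + m) = -18*m*(-7 + m))
E(11)/724 = (18*11*(7 - 1*11))/724 = (18*11*(7 - 11))*(1/724) = (18*11*(-4))*(1/724) = -792*1/724 = -198/181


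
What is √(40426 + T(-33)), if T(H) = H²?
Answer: 19*√115 ≈ 203.75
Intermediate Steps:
√(40426 + T(-33)) = √(40426 + (-33)²) = √(40426 + 1089) = √41515 = 19*√115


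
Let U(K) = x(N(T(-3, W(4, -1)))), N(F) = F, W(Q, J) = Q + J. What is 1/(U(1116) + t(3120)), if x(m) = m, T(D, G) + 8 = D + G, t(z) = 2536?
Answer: 1/2528 ≈ 0.00039557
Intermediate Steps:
W(Q, J) = J + Q
T(D, G) = -8 + D + G (T(D, G) = -8 + (D + G) = -8 + D + G)
U(K) = -8 (U(K) = -8 - 3 + (-1 + 4) = -8 - 3 + 3 = -8)
1/(U(1116) + t(3120)) = 1/(-8 + 2536) = 1/2528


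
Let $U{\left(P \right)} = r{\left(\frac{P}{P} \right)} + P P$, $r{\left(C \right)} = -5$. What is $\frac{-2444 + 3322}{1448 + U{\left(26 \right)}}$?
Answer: $\frac{878}{2119} \approx 0.41435$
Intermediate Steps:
$U{\left(P \right)} = -5 + P^{2}$ ($U{\left(P \right)} = -5 + P P = -5 + P^{2}$)
$\frac{-2444 + 3322}{1448 + U{\left(26 \right)}} = \frac{-2444 + 3322}{1448 - \left(5 - 26^{2}\right)} = \frac{878}{1448 + \left(-5 + 676\right)} = \frac{878}{1448 + 671} = \frac{878}{2119}$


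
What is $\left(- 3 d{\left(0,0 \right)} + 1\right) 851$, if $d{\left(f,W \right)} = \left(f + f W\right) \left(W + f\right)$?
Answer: $851$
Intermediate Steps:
$d{\left(f,W \right)} = \left(W + f\right) \left(f + W f\right)$ ($d{\left(f,W \right)} = \left(f + W f\right) \left(W + f\right) = \left(W + f\right) \left(f + W f\right)$)
$\left(- 3 d{\left(0,0 \right)} + 1\right) 851 = \left(- 3 \cdot 0 \left(0 + 0 + 0^{2} + 0 \cdot 0\right) + 1\right) 851 = \left(- 3 \cdot 0 \left(0 + 0 + 0 + 0\right) + 1\right) 851 = \left(- 3 \cdot 0 \cdot 0 + 1\right) 851 = \left(\left(-3\right) 0 + 1\right) 851 = \left(0 + 1\right) 851 = 1 \cdot 851 = 851$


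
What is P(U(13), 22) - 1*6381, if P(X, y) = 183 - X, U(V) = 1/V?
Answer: -80575/13 ≈ -6198.1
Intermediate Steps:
P(U(13), 22) - 1*6381 = (183 - 1/13) - 1*6381 = (183 - 1*1/13) - 6381 = (183 - 1/13) - 6381 = 2378/13 - 6381 = -80575/13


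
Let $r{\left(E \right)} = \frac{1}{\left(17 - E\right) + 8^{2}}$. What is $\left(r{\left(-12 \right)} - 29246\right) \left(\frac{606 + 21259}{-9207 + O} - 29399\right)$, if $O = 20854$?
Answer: $\frac{931254029600576}{1083171} \approx 8.5975 \cdot 10^{8}$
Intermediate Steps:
$r{\left(E \right)} = \frac{1}{81 - E}$ ($r{\left(E \right)} = \frac{1}{\left(17 - E\right) + 64} = \frac{1}{81 - E}$)
$\left(r{\left(-12 \right)} - 29246\right) \left(\frac{606 + 21259}{-9207 + O} - 29399\right) = \left(- \frac{1}{-81 - 12} - 29246\right) \left(\frac{606 + 21259}{-9207 + 20854} - 29399\right) = \left(- \frac{1}{-93} - 29246\right) \left(\frac{21865}{11647} - 29399\right) = \left(\left(-1\right) \left(- \frac{1}{93}\right) - 29246\right) \left(21865 \cdot \frac{1}{11647} - 29399\right) = \left(\frac{1}{93} - 29246\right) \left(\frac{21865}{11647} - 29399\right) = \left(- \frac{2719877}{93}\right) \left(- \frac{342388288}{11647}\right) = \frac{931254029600576}{1083171}$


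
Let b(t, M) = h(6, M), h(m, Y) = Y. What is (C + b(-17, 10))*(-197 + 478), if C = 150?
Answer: 44960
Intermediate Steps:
b(t, M) = M
(C + b(-17, 10))*(-197 + 478) = (150 + 10)*(-197 + 478) = 160*281 = 44960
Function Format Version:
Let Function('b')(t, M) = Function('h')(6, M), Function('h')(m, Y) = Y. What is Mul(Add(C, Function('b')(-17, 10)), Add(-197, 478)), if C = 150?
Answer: 44960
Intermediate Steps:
Function('b')(t, M) = M
Mul(Add(C, Function('b')(-17, 10)), Add(-197, 478)) = Mul(Add(150, 10), Add(-197, 478)) = Mul(160, 281) = 44960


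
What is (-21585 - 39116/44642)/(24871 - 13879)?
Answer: -481818343/245352432 ≈ -1.9638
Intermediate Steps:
(-21585 - 39116/44642)/(24871 - 13879) = (-21585 - 39116*1/44642)/10992 = (-21585 - 19558/22321)*(1/10992) = -481818343/22321*1/10992 = -481818343/245352432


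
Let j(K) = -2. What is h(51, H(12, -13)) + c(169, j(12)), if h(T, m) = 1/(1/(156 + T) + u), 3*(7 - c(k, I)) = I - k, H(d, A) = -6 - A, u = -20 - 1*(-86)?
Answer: 874639/13663 ≈ 64.015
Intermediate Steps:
u = 66 (u = -20 + 86 = 66)
c(k, I) = 7 - I/3 + k/3 (c(k, I) = 7 - (I - k)/3 = 7 + (-I/3 + k/3) = 7 - I/3 + k/3)
h(T, m) = 1/(66 + 1/(156 + T)) (h(T, m) = 1/(1/(156 + T) + 66) = 1/(66 + 1/(156 + T)))
h(51, H(12, -13)) + c(169, j(12)) = (156 + 51)/(10297 + 66*51) + (7 - 1/3*(-2) + (1/3)*169) = 207/(10297 + 3366) + (7 + 2/3 + 169/3) = 207/13663 + 64 = 874639/13663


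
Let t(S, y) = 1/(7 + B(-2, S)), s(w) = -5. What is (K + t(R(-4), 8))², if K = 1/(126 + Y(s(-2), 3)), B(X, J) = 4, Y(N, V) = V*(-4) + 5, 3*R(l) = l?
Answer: 16900/1713481 ≈ 0.0098630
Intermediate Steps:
R(l) = l/3
Y(N, V) = 5 - 4*V (Y(N, V) = -4*V + 5 = 5 - 4*V)
K = 1/119 (K = 1/(126 + (5 - 4*3)) = 1/(126 + (5 - 12)) = 1/(126 - 7) = 1/119 ≈ 0.0084034)
t(S, y) = 1/11 (t(S, y) = 1/(7 + 4) = 1/11)
(K + t(R(-4), 8))² = (1/119 + 1/11)² = (130/1309)² = 16900/1713481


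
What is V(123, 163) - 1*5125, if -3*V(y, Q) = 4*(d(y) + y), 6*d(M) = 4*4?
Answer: -47633/9 ≈ -5292.6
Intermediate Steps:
d(M) = 8/3 (d(M) = (4*4)/6 = (1/6)*16 = 8/3)
V(y, Q) = -32/9 - 4*y/3 (V(y, Q) = -4*(8/3 + y)/3 = -(32/3 + 4*y)/3 = -32/9 - 4*y/3)
V(123, 163) - 1*5125 = (-32/9 - 4/3*123) - 1*5125 = (-32/9 - 164) - 5125 = -1508/9 - 5125 = -47633/9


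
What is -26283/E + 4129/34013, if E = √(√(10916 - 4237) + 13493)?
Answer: 4129/34013 - 26283/√(13493 + √6679) ≈ -225.46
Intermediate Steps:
E = √(13493 + √6679) (E = √(√6679 + 13493) = √(13493 + √6679) ≈ 116.51)
-26283/E + 4129/34013 = -26283/√(13493 + √6679) + 4129/34013 = 4129/34013 - 26283/√(13493 + √6679)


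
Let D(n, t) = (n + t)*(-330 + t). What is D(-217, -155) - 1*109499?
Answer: 70921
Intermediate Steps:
D(n, t) = (-330 + t)*(n + t)
D(-217, -155) - 1*109499 = ((-155)**2 - 330*(-217) - 330*(-155) - 217*(-155)) - 1*109499 = (24025 + 71610 + 51150 + 33635) - 109499 = 180420 - 109499 = 70921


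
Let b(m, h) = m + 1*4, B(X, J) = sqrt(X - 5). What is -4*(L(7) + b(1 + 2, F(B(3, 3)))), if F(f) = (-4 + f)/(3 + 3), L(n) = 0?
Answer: -28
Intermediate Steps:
B(X, J) = sqrt(-5 + X)
F(f) = -2/3 + f/6 (F(f) = (-4 + f)/6 = (-4 + f)*(1/6) = -2/3 + f/6)
b(m, h) = 4 + m (b(m, h) = m + 4 = 4 + m)
-4*(L(7) + b(1 + 2, F(B(3, 3)))) = -4*(0 + (4 + (1 + 2))) = -4*(0 + (4 + 3)) = -4*(0 + 7) = -4*7 = -28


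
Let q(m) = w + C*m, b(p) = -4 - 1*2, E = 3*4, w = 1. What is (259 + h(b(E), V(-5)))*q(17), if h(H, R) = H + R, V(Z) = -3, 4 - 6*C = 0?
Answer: 9250/3 ≈ 3083.3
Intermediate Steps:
C = ⅔ (C = ⅔ - ⅙*0 = ⅔ + 0 = ⅔ ≈ 0.66667)
E = 12
b(p) = -6 (b(p) = -4 - 2 = -6)
q(m) = 1 + 2*m/3
(259 + h(b(E), V(-5)))*q(17) = (259 + (-6 - 3))*(1 + (⅔)*17) = (259 - 9)*(1 + 34/3) = 250*(37/3) = 9250/3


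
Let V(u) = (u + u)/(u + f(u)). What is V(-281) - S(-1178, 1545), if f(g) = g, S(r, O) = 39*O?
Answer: -60254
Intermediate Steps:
V(u) = 1 (V(u) = (u + u)/(u + u) = (2*u)/((2*u)) = (2*u)*(1/(2*u)) = 1)
V(-281) - S(-1178, 1545) = 1 - 39*1545 = 1 - 1*60255 = 1 - 60255 = -60254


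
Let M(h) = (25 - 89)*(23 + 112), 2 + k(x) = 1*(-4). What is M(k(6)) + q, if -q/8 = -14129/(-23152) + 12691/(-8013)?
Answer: -200177727725/23189622 ≈ -8632.2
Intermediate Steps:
k(x) = -6 (k(x) = -2 + 1*(-4) = -2 - 4 = -6)
q = 180606355/23189622 (q = -8*(-14129/(-23152) + 12691/(-8013)) = -8*(-14129*(-1/23152) + 12691*(-1/8013)) = -8*(14129/23152 - 12691/8013) = -8*(-180606355/185516976) = 180606355/23189622 ≈ 7.7882)
M(h) = -8640 (M(h) = -64*135 = -8640)
M(k(6)) + q = -8640 + 180606355/23189622 = -200177727725/23189622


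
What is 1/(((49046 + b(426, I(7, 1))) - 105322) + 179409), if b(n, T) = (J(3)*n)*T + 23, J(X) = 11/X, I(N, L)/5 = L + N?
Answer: 1/185636 ≈ 5.3869e-6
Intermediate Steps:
I(N, L) = 5*L + 5*N (I(N, L) = 5*(L + N) = 5*L + 5*N)
b(n, T) = 23 + 11*T*n/3 (b(n, T) = ((11/3)*n)*T + 23 = ((11*(1/3))*n)*T + 23 = (11*n/3)*T + 23 = 11*T*n/3 + 23 = 23 + 11*T*n/3)
1/(((49046 + b(426, I(7, 1))) - 105322) + 179409) = 1/(((49046 + (23 + (11/3)*(5*1 + 5*7)*426)) - 105322) + 179409) = 1/(((49046 + (23 + (11/3)*(5 + 35)*426)) - 105322) + 179409) = 1/(((49046 + (23 + (11/3)*40*426)) - 105322) + 179409) = 1/(((49046 + (23 + 62480)) - 105322) + 179409) = 1/(((49046 + 62503) - 105322) + 179409) = 1/((111549 - 105322) + 179409) = 1/(6227 + 179409) = 1/185636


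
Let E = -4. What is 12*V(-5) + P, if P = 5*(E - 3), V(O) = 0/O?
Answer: -35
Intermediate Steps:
V(O) = 0
P = -35 (P = 5*(-4 - 3) = 5*(-7) = -35)
12*V(-5) + P = 12*0 - 35 = 0 - 35 = -35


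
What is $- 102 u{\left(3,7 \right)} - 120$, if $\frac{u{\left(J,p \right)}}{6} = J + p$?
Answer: $-6240$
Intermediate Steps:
$u{\left(J,p \right)} = 6 J + 6 p$ ($u{\left(J,p \right)} = 6 \left(J + p\right) = 6 J + 6 p$)
$- 102 u{\left(3,7 \right)} - 120 = - 102 \left(6 \cdot 3 + 6 \cdot 7\right) - 120 = - 102 \left(18 + 42\right) - 120 = \left(-102\right) 60 - 120 = -6120 - 120 = -6240$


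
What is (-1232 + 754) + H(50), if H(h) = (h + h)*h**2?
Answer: 249522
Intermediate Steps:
H(h) = 2*h**3 (H(h) = (2*h)*h**2 = 2*h**3)
(-1232 + 754) + H(50) = (-1232 + 754) + 2*50**3 = -478 + 2*125000 = -478 + 250000 = 249522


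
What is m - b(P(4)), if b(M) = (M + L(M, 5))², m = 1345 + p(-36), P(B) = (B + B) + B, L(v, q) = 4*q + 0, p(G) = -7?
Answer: 314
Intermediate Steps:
L(v, q) = 4*q
P(B) = 3*B (P(B) = 2*B + B = 3*B)
m = 1338 (m = 1345 - 7 = 1338)
b(M) = (20 + M)² (b(M) = (M + 4*5)² = (M + 20)² = (20 + M)²)
m - b(P(4)) = 1338 - (20 + 3*4)² = 1338 - (20 + 12)² = 1338 - 1*32² = 1338 - 1*1024 = 1338 - 1024 = 314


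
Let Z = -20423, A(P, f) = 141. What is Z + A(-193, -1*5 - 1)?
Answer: -20282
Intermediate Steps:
Z + A(-193, -1*5 - 1) = -20423 + 141 = -20282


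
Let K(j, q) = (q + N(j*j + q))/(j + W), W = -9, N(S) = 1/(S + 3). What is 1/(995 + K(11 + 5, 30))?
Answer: 2023/2021556 ≈ 0.0010007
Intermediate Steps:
N(S) = 1/(3 + S)
K(j, q) = (q + 1/(3 + q + j**2))/(-9 + j) (K(j, q) = (q + 1/(3 + (j*j + q)))/(j - 9) = (q + 1/(3 + (j**2 + q)))/(-9 + j) = (q + 1/(3 + (q + j**2)))/(-9 + j) = (q + 1/(3 + q + j**2))/(-9 + j))
1/(995 + K(11 + 5, 30)) = 1/(995 + (1 + 30*(3 + 30 + (11 + 5)**2))/((-9 + (11 + 5))*(3 + 30 + (11 + 5)**2))) = 1/(995 + (1 + 30*(3 + 30 + 16**2))/((-9 + 16)*(3 + 30 + 16**2))) = 1/(995 + (1 + 30*(3 + 30 + 256))/(7*(3 + 30 + 256))) = 1/(995 + (1/7)*(1 + 30*289)/289) = 1/(995 + (1/7)*(1/289)*(1 + 8670)) = 1/(995 + (1/7)*(1/289)*8671) = 1/(995 + 8671/2023) = 1/(2021556/2023) = 2023/2021556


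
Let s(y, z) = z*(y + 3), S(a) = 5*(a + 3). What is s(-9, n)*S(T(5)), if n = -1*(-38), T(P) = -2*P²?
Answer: 53580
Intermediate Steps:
S(a) = 15 + 5*a (S(a) = 5*(3 + a) = 15 + 5*a)
n = 38
s(y, z) = z*(3 + y)
s(-9, n)*S(T(5)) = (38*(3 - 9))*(15 + 5*(-2*5²)) = (38*(-6))*(15 + 5*(-2*25)) = -228*(15 + 5*(-50)) = -228*(15 - 250) = -228*(-235) = 53580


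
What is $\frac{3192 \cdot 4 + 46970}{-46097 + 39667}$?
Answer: $- \frac{29869}{3215} \approx -9.2905$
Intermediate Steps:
$\frac{3192 \cdot 4 + 46970}{-46097 + 39667} = \frac{12768 + 46970}{-6430} = 59738 \left(- \frac{1}{6430}\right) = - \frac{29869}{3215}$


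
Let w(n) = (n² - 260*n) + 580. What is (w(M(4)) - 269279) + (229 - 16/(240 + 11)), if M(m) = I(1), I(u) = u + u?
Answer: -67515502/251 ≈ -2.6899e+5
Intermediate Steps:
I(u) = 2*u
M(m) = 2 (M(m) = 2*1 = 2)
w(n) = 580 + n² - 260*n
(w(M(4)) - 269279) + (229 - 16/(240 + 11)) = ((580 + 2² - 260*2) - 269279) + (229 - 16/(240 + 11)) = ((580 + 4 - 520) - 269279) + (229 - 16/251) = (64 - 269279) + (229 - 16*1/251) = -269215 + (229 - 16/251) = -269215 + 57463/251 = -67515502/251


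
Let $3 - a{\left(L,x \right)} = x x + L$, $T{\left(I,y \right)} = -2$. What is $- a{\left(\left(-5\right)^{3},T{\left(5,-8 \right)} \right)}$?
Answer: $-124$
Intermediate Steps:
$a{\left(L,x \right)} = 3 - L - x^{2}$ ($a{\left(L,x \right)} = 3 - \left(x x + L\right) = 3 - \left(x^{2} + L\right) = 3 - \left(L + x^{2}\right) = 3 - L - x^{2}$)
$- a{\left(\left(-5\right)^{3},T{\left(5,-8 \right)} \right)} = - (3 - \left(-5\right)^{3} - \left(-2\right)^{2}) = - (3 - -125 - 4) = - (3 + 125 - 4) = \left(-1\right) 124 = -124$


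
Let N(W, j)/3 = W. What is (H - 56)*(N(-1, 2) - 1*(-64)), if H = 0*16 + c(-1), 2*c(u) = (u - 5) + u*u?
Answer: -7137/2 ≈ -3568.5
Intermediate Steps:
N(W, j) = 3*W
c(u) = -5/2 + u/2 + u²/2 (c(u) = ((u - 5) + u*u)/2 = ((-5 + u) + u²)/2 = (-5 + u + u²)/2 = -5/2 + u/2 + u²/2)
H = -5/2 (H = 0*16 + (-5/2 + (½)*(-1) + (½)*(-1)²) = 0 + (-5/2 - ½ + (½)*1) = 0 + (-5/2 - ½ + ½) = 0 - 5/2 = -5/2 ≈ -2.5000)
(H - 56)*(N(-1, 2) - 1*(-64)) = (-5/2 - 56)*(3*(-1) - 1*(-64)) = -117*(-3 + 64)/2 = -117/2*61 = -7137/2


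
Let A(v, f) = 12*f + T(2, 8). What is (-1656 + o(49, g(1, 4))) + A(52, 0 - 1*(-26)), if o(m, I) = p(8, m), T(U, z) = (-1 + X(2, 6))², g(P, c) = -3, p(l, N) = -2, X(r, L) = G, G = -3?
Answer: -1330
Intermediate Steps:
X(r, L) = -3
T(U, z) = 16 (T(U, z) = (-1 - 3)² = (-4)² = 16)
o(m, I) = -2
A(v, f) = 16 + 12*f (A(v, f) = 12*f + 16 = 16 + 12*f)
(-1656 + o(49, g(1, 4))) + A(52, 0 - 1*(-26)) = (-1656 - 2) + (16 + 12*(0 - 1*(-26))) = -1658 + (16 + 12*(0 + 26)) = -1658 + (16 + 12*26) = -1658 + (16 + 312) = -1658 + 328 = -1330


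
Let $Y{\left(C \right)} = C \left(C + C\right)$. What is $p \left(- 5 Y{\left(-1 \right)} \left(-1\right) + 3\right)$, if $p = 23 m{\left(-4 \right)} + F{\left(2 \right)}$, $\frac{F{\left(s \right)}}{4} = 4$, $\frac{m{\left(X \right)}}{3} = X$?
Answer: $-3380$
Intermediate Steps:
$m{\left(X \right)} = 3 X$
$F{\left(s \right)} = 16$ ($F{\left(s \right)} = 4 \cdot 4 = 16$)
$p = -260$ ($p = 23 \cdot 3 \left(-4\right) + 16 = 23 \left(-12\right) + 16 = -276 + 16 = -260$)
$Y{\left(C \right)} = 2 C^{2}$ ($Y{\left(C \right)} = C 2 C = 2 C^{2}$)
$p \left(- 5 Y{\left(-1 \right)} \left(-1\right) + 3\right) = - 260 \left(- 5 \cdot 2 \left(-1\right)^{2} \left(-1\right) + 3\right) = - 260 \left(- 5 \cdot 2 \cdot 1 \left(-1\right) + 3\right) = - 260 \left(\left(-5\right) 2 \left(-1\right) + 3\right) = - 260 \left(\left(-10\right) \left(-1\right) + 3\right) = - 260 \left(10 + 3\right) = \left(-260\right) 13 = -3380$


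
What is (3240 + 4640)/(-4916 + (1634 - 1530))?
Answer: -1970/1203 ≈ -1.6376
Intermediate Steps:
(3240 + 4640)/(-4916 + (1634 - 1530)) = 7880/(-4916 + 104) = 7880/(-4812) = 7880*(-1/4812) = -1970/1203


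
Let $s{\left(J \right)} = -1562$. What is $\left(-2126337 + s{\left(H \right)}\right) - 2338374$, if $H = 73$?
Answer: $-4466273$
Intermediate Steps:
$\left(-2126337 + s{\left(H \right)}\right) - 2338374 = \left(-2126337 - 1562\right) - 2338374 = -2127899 - 2338374 = -4466273$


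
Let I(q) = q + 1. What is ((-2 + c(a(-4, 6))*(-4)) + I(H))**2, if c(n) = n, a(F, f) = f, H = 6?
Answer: 361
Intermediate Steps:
I(q) = 1 + q
((-2 + c(a(-4, 6))*(-4)) + I(H))**2 = ((-2 + 6*(-4)) + (1 + 6))**2 = ((-2 - 24) + 7)**2 = (-26 + 7)**2 = (-19)**2 = 361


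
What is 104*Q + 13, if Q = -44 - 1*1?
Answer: -4667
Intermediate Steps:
Q = -45 (Q = -44 - 1 = -45)
104*Q + 13 = 104*(-45) + 13 = -4680 + 13 = -4667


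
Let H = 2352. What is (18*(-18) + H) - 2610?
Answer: -582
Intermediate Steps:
(18*(-18) + H) - 2610 = (18*(-18) + 2352) - 2610 = (-324 + 2352) - 2610 = 2028 - 2610 = -582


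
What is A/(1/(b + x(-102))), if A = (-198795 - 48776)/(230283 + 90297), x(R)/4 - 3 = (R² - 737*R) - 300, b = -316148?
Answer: -1545833324/80145 ≈ -19288.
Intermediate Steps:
x(R) = -1188 - 2948*R + 4*R² (x(R) = 12 + 4*((R² - 737*R) - 300) = 12 + 4*(-300 + R² - 737*R) = 12 + (-1200 - 2948*R + 4*R²) = -1188 - 2948*R + 4*R²)
A = -247571/320580 ≈ -0.77226
A/(1/(b + x(-102))) = -247571/(320580*(1/(-316148 + (-1188 - 2948*(-102) + 4*(-102)²)))) = -247571/(320580*(1/(-316148 + (-1188 + 300696 + 4*10404)))) = -247571/(320580*(1/(-316148 + (-1188 + 300696 + 41616)))) = -247571/(320580*(1/(-316148 + 341124))) = -247571/(320580*(1/24976)) = -247571/(320580*1/24976) = -247571/320580*24976 = -1545833324/80145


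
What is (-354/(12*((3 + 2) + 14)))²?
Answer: 3481/1444 ≈ 2.4107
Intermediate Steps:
(-354/(12*((3 + 2) + 14)))² = (-354/(12*(5 + 14)))² = (-354/(12*19))² = (-354/228)² = (-1*59/38)² = (-59/38)² = 3481/1444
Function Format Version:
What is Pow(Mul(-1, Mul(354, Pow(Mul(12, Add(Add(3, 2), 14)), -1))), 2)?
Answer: Rational(3481, 1444) ≈ 2.4107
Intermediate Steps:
Pow(Mul(-1, Mul(354, Pow(Mul(12, Add(Add(3, 2), 14)), -1))), 2) = Pow(Mul(-1, Mul(354, Pow(Mul(12, Add(5, 14)), -1))), 2) = Pow(Mul(-1, Mul(354, Pow(Mul(12, 19), -1))), 2) = Pow(Mul(-1, Mul(354, Pow(228, -1))), 2) = Pow(Mul(-1, Mul(354, Rational(1, 228))), 2) = Pow(Mul(-1, Rational(59, 38)), 2) = Pow(Rational(-59, 38), 2) = Rational(3481, 1444)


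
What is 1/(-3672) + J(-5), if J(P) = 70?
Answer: 257039/3672 ≈ 70.000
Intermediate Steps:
1/(-3672) + J(-5) = 1/(-3672) + 70 = -1/3672 + 70 = 257039/3672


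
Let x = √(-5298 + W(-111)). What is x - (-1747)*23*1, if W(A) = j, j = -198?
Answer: 40181 + 2*I*√1374 ≈ 40181.0 + 74.135*I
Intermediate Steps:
W(A) = -198
x = 2*I*√1374 (x = √(-5298 - 198) = √(-5496) = 2*I*√1374 ≈ 74.135*I)
x - (-1747)*23*1 = 2*I*√1374 - (-1747)*23*1 = 2*I*√1374 - (-1747)*23 = 2*I*√1374 - 1*(-40181) = 2*I*√1374 + 40181 = 40181 + 2*I*√1374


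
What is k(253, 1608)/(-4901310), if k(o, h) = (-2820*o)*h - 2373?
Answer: 382415351/1633770 ≈ 234.07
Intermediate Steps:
k(o, h) = -2373 - 2820*h*o (k(o, h) = -2820*h*o - 2373 = -2373 - 2820*h*o)
k(253, 1608)/(-4901310) = (-2373 - 2820*1608*253)/(-4901310) = (-2373 - 1147243680)*(-1/4901310) = -1147246053*(-1/4901310) = 382415351/1633770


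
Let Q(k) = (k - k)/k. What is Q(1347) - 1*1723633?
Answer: -1723633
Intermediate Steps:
Q(k) = 0 (Q(k) = 0/k = 0)
Q(1347) - 1*1723633 = 0 - 1*1723633 = 0 - 1723633 = -1723633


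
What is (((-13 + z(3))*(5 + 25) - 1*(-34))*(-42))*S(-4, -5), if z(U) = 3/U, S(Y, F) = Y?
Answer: -54768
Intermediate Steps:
(((-13 + z(3))*(5 + 25) - 1*(-34))*(-42))*S(-4, -5) = (((-13 + 3/3)*(5 + 25) - 1*(-34))*(-42))*(-4) = (((-13 + 3*(1/3))*30 + 34)*(-42))*(-4) = (((-13 + 1)*30 + 34)*(-42))*(-4) = ((-12*30 + 34)*(-42))*(-4) = ((-360 + 34)*(-42))*(-4) = -326*(-42)*(-4) = 13692*(-4) = -54768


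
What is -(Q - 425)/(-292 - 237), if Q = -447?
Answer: -872/529 ≈ -1.6484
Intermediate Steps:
-(Q - 425)/(-292 - 237) = -(-447 - 425)/(-292 - 237) = -(-872)/(-529) = -(-872)*(-1)/529 = -1*872/529 = -872/529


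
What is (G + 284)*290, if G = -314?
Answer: -8700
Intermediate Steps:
(G + 284)*290 = (-314 + 284)*290 = -30*290 = -8700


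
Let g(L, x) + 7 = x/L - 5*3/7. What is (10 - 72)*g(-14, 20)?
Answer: 4588/7 ≈ 655.43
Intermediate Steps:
g(L, x) = -64/7 + x/L (g(L, x) = -7 + (x/L - 5*3/7) = -7 + (x/L - 15*⅐) = -7 + (x/L - 15/7) = -7 + (-15/7 + x/L) = -64/7 + x/L)
(10 - 72)*g(-14, 20) = (10 - 72)*(-64/7 + 20/(-14)) = -62*(-64/7 + 20*(-1/14)) = -62*(-64/7 - 10/7) = -62*(-74/7) = 4588/7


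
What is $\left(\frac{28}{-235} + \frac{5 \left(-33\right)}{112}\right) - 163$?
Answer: $- \frac{4332071}{26320} \approx -164.59$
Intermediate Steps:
$\left(\frac{28}{-235} + \frac{5 \left(-33\right)}{112}\right) - 163 = \left(28 \left(- \frac{1}{235}\right) - \frac{165}{112}\right) - 163 = \left(- \frac{28}{235} - \frac{165}{112}\right) - 163 = - \frac{41911}{26320} - 163 = - \frac{4332071}{26320}$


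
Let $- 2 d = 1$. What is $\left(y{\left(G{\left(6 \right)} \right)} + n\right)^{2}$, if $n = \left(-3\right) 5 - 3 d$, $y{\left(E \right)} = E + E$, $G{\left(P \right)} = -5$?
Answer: $\frac{2209}{4} \approx 552.25$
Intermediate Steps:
$d = - \frac{1}{2}$ ($d = \left(- \frac{1}{2}\right) 1 = - \frac{1}{2} \approx -0.5$)
$y{\left(E \right)} = 2 E$
$n = - \frac{27}{2}$ ($n = \left(-3\right) 5 - - \frac{3}{2} = -15 + \frac{3}{2} = - \frac{27}{2} \approx -13.5$)
$\left(y{\left(G{\left(6 \right)} \right)} + n\right)^{2} = \left(2 \left(-5\right) - \frac{27}{2}\right)^{2} = \left(-10 - \frac{27}{2}\right)^{2} = \left(- \frac{47}{2}\right)^{2} = \frac{2209}{4}$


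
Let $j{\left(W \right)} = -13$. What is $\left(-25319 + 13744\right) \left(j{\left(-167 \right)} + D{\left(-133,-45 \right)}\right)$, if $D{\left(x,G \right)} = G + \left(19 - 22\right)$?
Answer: $706075$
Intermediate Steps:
$D{\left(x,G \right)} = -3 + G$ ($D{\left(x,G \right)} = G - 3 = -3 + G$)
$\left(-25319 + 13744\right) \left(j{\left(-167 \right)} + D{\left(-133,-45 \right)}\right) = \left(-25319 + 13744\right) \left(-13 - 48\right) = - 11575 \left(-13 - 48\right) = \left(-11575\right) \left(-61\right) = 706075$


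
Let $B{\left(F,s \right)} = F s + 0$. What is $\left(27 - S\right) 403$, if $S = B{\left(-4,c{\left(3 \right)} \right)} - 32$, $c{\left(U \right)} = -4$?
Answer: $17329$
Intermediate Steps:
$B{\left(F,s \right)} = F s$
$S = -16$ ($S = \left(-4\right) \left(-4\right) - 32 = 16 - 32 = -16$)
$\left(27 - S\right) 403 = \left(27 - -16\right) 403 = \left(27 + 16\right) 403 = 43 \cdot 403 = 17329$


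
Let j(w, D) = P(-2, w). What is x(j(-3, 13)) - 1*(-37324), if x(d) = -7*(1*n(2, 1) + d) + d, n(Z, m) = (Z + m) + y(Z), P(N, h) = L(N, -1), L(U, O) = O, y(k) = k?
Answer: 37295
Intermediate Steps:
P(N, h) = -1
n(Z, m) = m + 2*Z (n(Z, m) = (Z + m) + Z = m + 2*Z)
j(w, D) = -1
x(d) = -35 - 6*d (x(d) = -7*(1*(1 + 2*2) + d) + d = -7*(1*(1 + 4) + d) + d = -7*(1*5 + d) + d = -7*(5 + d) + d = (-35 - 7*d) + d = -35 - 6*d)
x(j(-3, 13)) - 1*(-37324) = (-35 - 6*(-1)) - 1*(-37324) = (-35 + 6) + 37324 = -29 + 37324 = 37295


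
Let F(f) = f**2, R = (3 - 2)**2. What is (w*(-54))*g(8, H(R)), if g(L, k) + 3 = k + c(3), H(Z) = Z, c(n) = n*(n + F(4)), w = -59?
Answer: 175230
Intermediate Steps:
R = 1 (R = 1**2 = 1)
c(n) = n*(16 + n) (c(n) = n*(n + 4**2) = n*(n + 16) = n*(16 + n))
g(L, k) = 54 + k (g(L, k) = -3 + (k + 3*(16 + 3)) = -3 + (k + 3*19) = -3 + (k + 57) = -3 + (57 + k) = 54 + k)
(w*(-54))*g(8, H(R)) = (-59*(-54))*(54 + 1) = 3186*55 = 175230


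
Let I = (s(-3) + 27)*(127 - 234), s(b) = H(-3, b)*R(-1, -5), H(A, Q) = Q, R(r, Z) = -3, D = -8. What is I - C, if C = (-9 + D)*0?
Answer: -3852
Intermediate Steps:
s(b) = -3*b (s(b) = b*(-3) = -3*b)
I = -3852 (I = (-3*(-3) + 27)*(127 - 234) = (9 + 27)*(-107) = 36*(-107) = -3852)
C = 0 (C = (-9 - 8)*0 = -17*0 = 0)
I - C = -3852 - 1*0 = -3852 + 0 = -3852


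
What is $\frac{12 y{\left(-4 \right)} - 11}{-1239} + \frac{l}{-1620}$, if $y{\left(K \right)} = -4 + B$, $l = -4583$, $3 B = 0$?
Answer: $\frac{32621}{11340} \approx 2.8766$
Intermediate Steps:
$B = 0$ ($B = \frac{1}{3} \cdot 0 = 0$)
$y{\left(K \right)} = -4$ ($y{\left(K \right)} = -4 + 0 = -4$)
$\frac{12 y{\left(-4 \right)} - 11}{-1239} + \frac{l}{-1620} = \frac{12 \left(-4\right) - 11}{-1239} - \frac{4583}{-1620} = \left(-48 - 11\right) \left(- \frac{1}{1239}\right) - - \frac{4583}{1620} = \left(-59\right) \left(- \frac{1}{1239}\right) + \frac{4583}{1620} = \frac{1}{21} + \frac{4583}{1620} = \frac{32621}{11340}$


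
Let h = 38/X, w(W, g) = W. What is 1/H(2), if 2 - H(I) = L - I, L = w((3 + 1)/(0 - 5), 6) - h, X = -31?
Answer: 155/554 ≈ 0.27978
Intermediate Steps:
h = -38/31 (h = 38/(-31) = 38*(-1/31) = -38/31 ≈ -1.2258)
L = 66/155 (L = (3 + 1)/(0 - 5) - 1*(-38/31) = 4/(-5) + 38/31 = 4*(-⅕) + 38/31 = -⅘ + 38/31 = 66/155 ≈ 0.42581)
H(I) = 244/155 + I (H(I) = 2 - (66/155 - I) = 2 + (-66/155 + I) = 244/155 + I)
1/H(2) = 1/(244/155 + 2) = 1/(554/155) = 155/554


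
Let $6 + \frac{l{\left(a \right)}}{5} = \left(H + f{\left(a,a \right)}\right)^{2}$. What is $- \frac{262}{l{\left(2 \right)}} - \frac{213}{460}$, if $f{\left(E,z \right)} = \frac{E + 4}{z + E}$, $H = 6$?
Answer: $- \frac{139229}{92460} \approx -1.5058$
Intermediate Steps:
$f{\left(E,z \right)} = \frac{4 + E}{E + z}$
$l{\left(a \right)} = -30 + 5 \left(6 + \frac{4 + a}{2 a}\right)^{2}$ ($l{\left(a \right)} = -30 + 5 \left(6 + \frac{4 + a}{a + a}\right)^{2} = -30 + 5 \left(6 + \frac{4 + a}{2 a}\right)^{2}$)
$- \frac{262}{l{\left(2 \right)}} - \frac{213}{460} = - \frac{262}{\frac{725}{4} + \frac{20}{4} + \frac{130}{2}} - \frac{213}{460} = - \frac{262}{\frac{725}{4} + 20 \cdot \frac{1}{4} + 130 \cdot \frac{1}{2}} - \frac{213}{460} = - \frac{262}{\frac{725}{4} + 5 + 65} - \frac{213}{460} = - \frac{262}{\frac{1005}{4}} - \frac{213}{460} = \left(-262\right) \frac{4}{1005} - \frac{213}{460} = - \frac{1048}{1005} - \frac{213}{460} = - \frac{139229}{92460}$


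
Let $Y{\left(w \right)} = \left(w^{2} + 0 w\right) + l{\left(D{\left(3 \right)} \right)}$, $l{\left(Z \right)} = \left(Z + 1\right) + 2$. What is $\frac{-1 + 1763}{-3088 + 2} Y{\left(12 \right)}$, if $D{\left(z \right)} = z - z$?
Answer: $- \frac{129507}{1543} \approx -83.932$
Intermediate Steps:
$D{\left(z \right)} = 0$
$l{\left(Z \right)} = 3 + Z$ ($l{\left(Z \right)} = \left(1 + Z\right) + 2 = 3 + Z$)
$Y{\left(w \right)} = 3 + w^{2}$ ($Y{\left(w \right)} = \left(w^{2} + 0 w\right) + \left(3 + 0\right) = \left(w^{2} + 0\right) + 3 = w^{2} + 3 = 3 + w^{2}$)
$\frac{-1 + 1763}{-3088 + 2} Y{\left(12 \right)} = \frac{-1 + 1763}{-3088 + 2} \left(3 + 12^{2}\right) = \frac{1762}{-3086} \left(3 + 144\right) = 1762 \left(- \frac{1}{3086}\right) 147 = \left(- \frac{881}{1543}\right) 147 = - \frac{129507}{1543}$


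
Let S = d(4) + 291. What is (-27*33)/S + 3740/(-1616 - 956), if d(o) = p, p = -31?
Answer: -816013/167180 ≈ -4.8810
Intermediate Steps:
d(o) = -31
S = 260 (S = -31 + 291 = 260)
(-27*33)/S + 3740/(-1616 - 956) = -27*33/260 + 3740/(-1616 - 956) = -891*1/260 + 3740/(-2572) = -891/260 + 3740*(-1/2572) = -891/260 - 935/643 = -816013/167180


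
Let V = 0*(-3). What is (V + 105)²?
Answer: 11025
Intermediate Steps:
V = 0
(V + 105)² = (0 + 105)² = 105² = 11025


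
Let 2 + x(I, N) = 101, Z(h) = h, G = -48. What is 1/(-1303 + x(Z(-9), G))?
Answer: -1/1204 ≈ -0.00083056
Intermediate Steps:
x(I, N) = 99 (x(I, N) = -2 + 101 = 99)
1/(-1303 + x(Z(-9), G)) = 1/(-1303 + 99) = 1/(-1204) = -1/1204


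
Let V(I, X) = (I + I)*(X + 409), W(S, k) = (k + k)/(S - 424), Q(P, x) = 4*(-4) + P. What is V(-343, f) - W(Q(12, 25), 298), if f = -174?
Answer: -17249321/107 ≈ -1.6121e+5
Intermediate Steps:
Q(P, x) = -16 + P
W(S, k) = 2*k/(-424 + S) (W(S, k) = (2*k)/(-424 + S) = 2*k/(-424 + S))
V(I, X) = 2*I*(409 + X) (V(I, X) = (2*I)*(409 + X) = 2*I*(409 + X))
V(-343, f) - W(Q(12, 25), 298) = 2*(-343)*(409 - 174) - 2*298/(-424 + (-16 + 12)) = 2*(-343)*235 - 2*298/(-424 - 4) = -161210 - 2*298/(-428) = -161210 - 2*298*(-1)/428 = -161210 - 1*(-149/107) = -161210 + 149/107 = -17249321/107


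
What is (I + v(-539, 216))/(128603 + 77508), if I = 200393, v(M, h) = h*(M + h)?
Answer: 130625/206111 ≈ 0.63376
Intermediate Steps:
(I + v(-539, 216))/(128603 + 77508) = (200393 + 216*(-539 + 216))/(128603 + 77508) = (200393 + 216*(-323))/206111 = (200393 - 69768)*(1/206111) = 130625*(1/206111) = 130625/206111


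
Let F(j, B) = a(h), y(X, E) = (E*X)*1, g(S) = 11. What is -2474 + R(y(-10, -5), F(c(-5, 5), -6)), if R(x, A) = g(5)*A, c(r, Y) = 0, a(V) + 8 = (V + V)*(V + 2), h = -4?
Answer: -2386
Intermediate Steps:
a(V) = -8 + 2*V*(2 + V) (a(V) = -8 + (V + V)*(V + 2) = -8 + (2*V)*(2 + V) = -8 + 2*V*(2 + V))
y(X, E) = E*X
F(j, B) = 8 (F(j, B) = -8 + 2*(-4)² + 4*(-4) = -8 + 2*16 - 16 = -8 + 32 - 16 = 8)
R(x, A) = 11*A
-2474 + R(y(-10, -5), F(c(-5, 5), -6)) = -2474 + 11*8 = -2474 + 88 = -2386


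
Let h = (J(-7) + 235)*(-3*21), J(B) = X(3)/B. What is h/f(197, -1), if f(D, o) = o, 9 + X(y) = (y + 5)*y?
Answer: 14670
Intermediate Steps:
X(y) = -9 + y*(5 + y) (X(y) = -9 + (y + 5)*y = -9 + (5 + y)*y = -9 + y*(5 + y))
J(B) = 15/B (J(B) = (-9 + 3**2 + 5*3)/B = (-9 + 9 + 15)/B = 15/B)
h = -14670 (h = (15/(-7) + 235)*(-3*21) = (15*(-1/7) + 235)*(-63) = (-15/7 + 235)*(-63) = (1630/7)*(-63) = -14670)
h/f(197, -1) = -14670/(-1) = -14670*(-1) = 14670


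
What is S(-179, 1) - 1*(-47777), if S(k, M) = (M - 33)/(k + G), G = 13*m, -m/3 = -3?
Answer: 1481103/31 ≈ 47778.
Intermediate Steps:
m = 9 (m = -3*(-3) = 9)
G = 117 (G = 13*9 = 117)
S(k, M) = (-33 + M)/(117 + k) (S(k, M) = (M - 33)/(k + 117) = (-33 + M)/(117 + k))
S(-179, 1) - 1*(-47777) = (-33 + 1)/(117 - 179) - 1*(-47777) = -32/(-62) + 47777 = -1/62*(-32) + 47777 = 16/31 + 47777 = 1481103/31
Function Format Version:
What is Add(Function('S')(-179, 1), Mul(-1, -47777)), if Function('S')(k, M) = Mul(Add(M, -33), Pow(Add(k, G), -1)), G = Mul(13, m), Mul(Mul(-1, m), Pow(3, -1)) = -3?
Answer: Rational(1481103, 31) ≈ 47778.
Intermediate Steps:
m = 9 (m = Mul(-3, -3) = 9)
G = 117 (G = Mul(13, 9) = 117)
Function('S')(k, M) = Mul(Pow(Add(117, k), -1), Add(-33, M)) (Function('S')(k, M) = Mul(Add(M, -33), Pow(Add(k, 117), -1)) = Mul(Add(-33, M), Pow(Add(117, k), -1)) = Mul(Pow(Add(117, k), -1), Add(-33, M)))
Add(Function('S')(-179, 1), Mul(-1, -47777)) = Add(Mul(Pow(Add(117, -179), -1), Add(-33, 1)), Mul(-1, -47777)) = Add(Mul(Pow(-62, -1), -32), 47777) = Add(Mul(Rational(-1, 62), -32), 47777) = Add(Rational(16, 31), 47777) = Rational(1481103, 31)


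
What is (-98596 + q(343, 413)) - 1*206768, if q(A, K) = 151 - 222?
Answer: -305435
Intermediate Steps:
q(A, K) = -71
(-98596 + q(343, 413)) - 1*206768 = (-98596 - 71) - 1*206768 = -98667 - 206768 = -305435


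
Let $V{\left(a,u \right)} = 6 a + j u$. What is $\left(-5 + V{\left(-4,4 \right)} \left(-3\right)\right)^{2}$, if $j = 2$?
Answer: $1849$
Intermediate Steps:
$V{\left(a,u \right)} = 2 u + 6 a$ ($V{\left(a,u \right)} = 6 a + 2 u = 2 u + 6 a$)
$\left(-5 + V{\left(-4,4 \right)} \left(-3\right)\right)^{2} = \left(-5 + \left(2 \cdot 4 + 6 \left(-4\right)\right) \left(-3\right)\right)^{2} = \left(-5 + \left(8 - 24\right) \left(-3\right)\right)^{2} = \left(-5 - -48\right)^{2} = \left(-5 + 48\right)^{2} = 43^{2} = 1849$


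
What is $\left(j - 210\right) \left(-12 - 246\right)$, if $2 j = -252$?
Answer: $86688$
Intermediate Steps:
$j = -126$ ($j = \frac{1}{2} \left(-252\right) = -126$)
$\left(j - 210\right) \left(-12 - 246\right) = \left(-126 - 210\right) \left(-12 - 246\right) = \left(-336\right) \left(-258\right) = 86688$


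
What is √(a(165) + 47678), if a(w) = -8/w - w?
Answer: √1293540105/165 ≈ 217.97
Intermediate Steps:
a(w) = -w - 8/w
√(a(165) + 47678) = √((-1*165 - 8/165) + 47678) = √((-165 - 8*1/165) + 47678) = √((-165 - 8/165) + 47678) = √(-27233/165 + 47678) = √(7839637/165) = √1293540105/165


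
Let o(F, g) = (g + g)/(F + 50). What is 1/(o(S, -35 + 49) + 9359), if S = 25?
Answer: 75/701953 ≈ 0.00010684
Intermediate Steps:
o(F, g) = 2*g/(50 + F) (o(F, g) = (2*g)/(50 + F) = 2*g/(50 + F))
1/(o(S, -35 + 49) + 9359) = 1/(2*(-35 + 49)/(50 + 25) + 9359) = 1/(2*14/75 + 9359) = 1/(2*14*(1/75) + 9359) = 1/(28/75 + 9359) = 1/(701953/75) = 75/701953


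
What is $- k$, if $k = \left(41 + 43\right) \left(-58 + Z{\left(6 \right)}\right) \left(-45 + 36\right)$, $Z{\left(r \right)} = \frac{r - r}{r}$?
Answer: $-43848$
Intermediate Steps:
$Z{\left(r \right)} = 0$ ($Z{\left(r \right)} = \frac{0}{r} = 0$)
$k = 43848$ ($k = \left(41 + 43\right) \left(-58 + 0\right) \left(-45 + 36\right) = 84 \left(-58\right) \left(-9\right) = \left(-4872\right) \left(-9\right) = 43848$)
$- k = \left(-1\right) 43848 = -43848$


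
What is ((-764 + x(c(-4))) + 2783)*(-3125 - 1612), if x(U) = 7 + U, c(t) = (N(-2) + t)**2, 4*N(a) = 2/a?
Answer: -154923585/16 ≈ -9.6827e+6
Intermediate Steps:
N(a) = 1/(2*a) (N(a) = (2/a)/4 = 1/(2*a))
c(t) = (-1/4 + t)**2 (c(t) = ((1/2)/(-2) + t)**2 = ((1/2)*(-1/2) + t)**2 = (-1/4 + t)**2)
((-764 + x(c(-4))) + 2783)*(-3125 - 1612) = ((-764 + (7 + (-1 + 4*(-4))**2/16)) + 2783)*(-3125 - 1612) = ((-764 + (7 + (-1 - 16)**2/16)) + 2783)*(-4737) = ((-764 + (7 + (1/16)*(-17)**2)) + 2783)*(-4737) = ((-764 + (7 + (1/16)*289)) + 2783)*(-4737) = ((-764 + (7 + 289/16)) + 2783)*(-4737) = ((-764 + 401/16) + 2783)*(-4737) = (-11823/16 + 2783)*(-4737) = (32705/16)*(-4737) = -154923585/16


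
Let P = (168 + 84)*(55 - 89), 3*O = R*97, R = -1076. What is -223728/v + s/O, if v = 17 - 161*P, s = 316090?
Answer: -665728107183/71988760490 ≈ -9.2477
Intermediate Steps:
O = -104372/3 (O = (-1076*97)/3 = (⅓)*(-104372) = -104372/3 ≈ -34791.)
P = -8568 (P = 252*(-34) = -8568)
v = 1379465 (v = 17 - 161*(-8568) = 17 + 1379448 = 1379465)
-223728/v + s/O = -223728/1379465 + 316090/(-104372/3) = -223728*1/1379465 + 316090*(-3/104372) = -223728/1379465 - 474135/52186 = -665728107183/71988760490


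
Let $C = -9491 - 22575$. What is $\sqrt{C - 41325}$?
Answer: $i \sqrt{73391} \approx 270.91 i$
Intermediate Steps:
$C = -32066$ ($C = -9491 - 22575 = -32066$)
$\sqrt{C - 41325} = \sqrt{-32066 - 41325} = \sqrt{-73391} = i \sqrt{73391}$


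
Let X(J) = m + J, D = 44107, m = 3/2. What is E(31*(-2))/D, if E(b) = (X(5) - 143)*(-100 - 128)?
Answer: 4446/6301 ≈ 0.70560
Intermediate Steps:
m = 3/2 (m = 3*(1/2) = 3/2 ≈ 1.5000)
X(J) = 3/2 + J
E(b) = 31122 (E(b) = ((3/2 + 5) - 143)*(-100 - 128) = (13/2 - 143)*(-228) = -273/2*(-228) = 31122)
E(31*(-2))/D = 31122/44107 = 31122*(1/44107) = 4446/6301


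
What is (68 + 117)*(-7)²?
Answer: 9065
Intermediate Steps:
(68 + 117)*(-7)² = 185*49 = 9065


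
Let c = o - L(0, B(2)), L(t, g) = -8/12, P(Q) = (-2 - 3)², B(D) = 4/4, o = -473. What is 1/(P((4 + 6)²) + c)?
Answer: -3/1342 ≈ -0.0022355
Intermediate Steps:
B(D) = 1 (B(D) = 4*(¼) = 1)
P(Q) = 25 (P(Q) = (-5)² = 25)
L(t, g) = -⅔ (L(t, g) = -8*1/12 = -⅔)
c = -1417/3 (c = -473 - 1*(-⅔) = -473 + ⅔ = -1417/3 ≈ -472.33)
1/(P((4 + 6)²) + c) = 1/(25 - 1417/3) = 1/(-1342/3) = -3/1342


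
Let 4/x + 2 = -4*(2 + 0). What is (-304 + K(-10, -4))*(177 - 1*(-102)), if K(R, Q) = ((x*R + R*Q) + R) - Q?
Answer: -74214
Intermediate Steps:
x = -⅖ (x = 4/(-2 - 4*(2 + 0)) = 4/(-2 - 4*2) = 4/(-2 - 8) = 4/(-10) = 4*(-⅒) = -⅖ ≈ -0.40000)
K(R, Q) = -Q + 3*R/5 + Q*R (K(R, Q) = ((-2*R/5 + R*Q) + R) - Q = ((-2*R/5 + Q*R) + R) - Q = (3*R/5 + Q*R) - Q = -Q + 3*R/5 + Q*R)
(-304 + K(-10, -4))*(177 - 1*(-102)) = (-304 + (-1*(-4) + (⅗)*(-10) - 4*(-10)))*(177 - 1*(-102)) = (-304 + (4 - 6 + 40))*(177 + 102) = (-304 + 38)*279 = -266*279 = -74214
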